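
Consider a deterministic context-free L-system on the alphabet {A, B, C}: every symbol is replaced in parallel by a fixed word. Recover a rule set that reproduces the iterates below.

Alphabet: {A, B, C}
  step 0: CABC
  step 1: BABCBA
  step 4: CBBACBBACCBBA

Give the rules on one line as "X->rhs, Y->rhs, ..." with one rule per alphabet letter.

  step 0 ⇒ step 1: CABC ⇒ BA·B·C·BA
    A ↦ B
    B ↦ C
    C ↦ BA

A->B, B->C, C->BA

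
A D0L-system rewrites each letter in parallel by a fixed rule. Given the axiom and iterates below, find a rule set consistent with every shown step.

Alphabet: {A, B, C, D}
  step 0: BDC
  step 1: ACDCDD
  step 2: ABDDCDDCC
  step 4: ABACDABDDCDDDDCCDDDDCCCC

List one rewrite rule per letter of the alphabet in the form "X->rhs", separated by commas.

  step 1 ⇒ step 2: ACDCDD ⇒ AB·DD·C·DD·C·C
    A ↦ AB
    C ↦ DD
    D ↦ C
  step 0 ⇒ step 1: BDC ⇒ ACD·C·DD
    B ↦ ACD

A->AB, B->ACD, C->DD, D->C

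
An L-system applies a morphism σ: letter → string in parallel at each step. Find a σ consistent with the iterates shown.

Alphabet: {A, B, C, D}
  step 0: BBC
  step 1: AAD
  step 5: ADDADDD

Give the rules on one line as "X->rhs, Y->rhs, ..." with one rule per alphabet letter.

A->BC, B->A, C->D, D->C

  step 0 ⇒ step 1: BBC ⇒ A·A·D
    B ↦ A
    C ↦ D
    A ↦ BC  (constrained at step 1)
    D ↦ C  (constrained at step 1)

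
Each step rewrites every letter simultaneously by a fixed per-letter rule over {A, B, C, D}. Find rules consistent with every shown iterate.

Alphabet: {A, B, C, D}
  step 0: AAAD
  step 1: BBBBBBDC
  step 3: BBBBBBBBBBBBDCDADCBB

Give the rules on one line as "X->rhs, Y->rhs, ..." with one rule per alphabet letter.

A->BB, B->A, C->DA, D->DC

  step 0 ⇒ step 1: AAAD ⇒ BB·BB·BB·DC
    A ↦ BB
    D ↦ DC
    B ↦ A  (constrained at step 1)
    C ↦ DA  (constrained at step 1)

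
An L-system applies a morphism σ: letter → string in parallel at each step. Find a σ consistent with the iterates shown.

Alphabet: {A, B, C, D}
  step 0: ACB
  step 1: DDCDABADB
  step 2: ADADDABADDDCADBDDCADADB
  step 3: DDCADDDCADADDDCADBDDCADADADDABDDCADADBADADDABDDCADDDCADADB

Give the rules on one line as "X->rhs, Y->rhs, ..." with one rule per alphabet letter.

A->DDC, B->ADB, C->DAB, D->AD

  step 2 ⇒ step 3: ADADDABADDDCADBDDCADADB ⇒ DDC·AD·DDC·AD·AD·DDC·ADB·DDC·AD·AD·AD·DAB·DDC·AD·ADB·AD·AD·DAB·DDC·AD·DDC·AD·ADB
    A ↦ DDC
    B ↦ ADB
    C ↦ DAB
    D ↦ AD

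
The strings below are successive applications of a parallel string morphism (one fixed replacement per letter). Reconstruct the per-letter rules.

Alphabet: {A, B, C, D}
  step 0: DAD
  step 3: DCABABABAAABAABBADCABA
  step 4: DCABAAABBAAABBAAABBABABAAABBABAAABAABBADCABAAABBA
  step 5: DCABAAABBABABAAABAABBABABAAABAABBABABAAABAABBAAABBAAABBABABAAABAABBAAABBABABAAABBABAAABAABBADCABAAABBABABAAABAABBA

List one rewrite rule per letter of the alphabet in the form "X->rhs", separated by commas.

  step 4 ⇒ step 5: DCABAAABBAAABBAAABBABABAAABBABAAABAABBADCABAAABBA ⇒ DC·A·BA·AAB·BA·BA·BA·AAB·AAB·BA·BA·BA·AAB·AAB·BA·BA·BA·AAB·AAB·BA·AAB·BA·AAB·BA·BA·BA·AAB·AAB·BA·AAB·BA·BA·BA·AAB·BA·BA·AAB·AAB·BA·DC·A·BA·AAB·BA·BA·BA·AAB·AAB·BA
    A ↦ BA
    B ↦ AAB
    C ↦ A
    D ↦ DC

A->BA, B->AAB, C->A, D->DC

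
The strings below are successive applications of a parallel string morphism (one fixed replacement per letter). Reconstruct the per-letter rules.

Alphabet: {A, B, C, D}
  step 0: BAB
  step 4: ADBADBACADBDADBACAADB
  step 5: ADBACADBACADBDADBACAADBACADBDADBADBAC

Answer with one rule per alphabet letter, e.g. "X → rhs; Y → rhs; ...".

A->ADB, B->C, C->D, D->A

  step 4 ⇒ step 5: ADBADBACADBDADBACAADB ⇒ ADB·A·C·ADB·A·C·ADB·D·ADB·A·C·A·ADB·A·C·ADB·D·ADB·ADB·A·C
    A ↦ ADB
    B ↦ C
    C ↦ D
    D ↦ A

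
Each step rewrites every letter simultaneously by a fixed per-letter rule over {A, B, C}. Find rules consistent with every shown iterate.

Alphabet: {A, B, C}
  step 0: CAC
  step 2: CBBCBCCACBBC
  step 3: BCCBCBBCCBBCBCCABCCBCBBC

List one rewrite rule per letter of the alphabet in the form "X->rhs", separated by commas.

  step 2 ⇒ step 3: CBBCBCCACBBC ⇒ BC·CB·CB·BC·CB·BC·BC·CA·BC·CB·CB·BC
    A ↦ CA
    B ↦ CB
    C ↦ BC

A->CA, B->CB, C->BC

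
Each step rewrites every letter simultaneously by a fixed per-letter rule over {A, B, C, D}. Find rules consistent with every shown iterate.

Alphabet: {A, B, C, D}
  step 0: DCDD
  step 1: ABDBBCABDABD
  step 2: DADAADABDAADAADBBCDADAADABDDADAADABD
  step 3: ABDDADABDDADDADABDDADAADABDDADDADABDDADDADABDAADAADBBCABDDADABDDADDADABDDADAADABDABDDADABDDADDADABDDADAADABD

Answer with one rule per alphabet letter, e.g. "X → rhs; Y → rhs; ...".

A->DAD, B->AAD, C->BBC, D->ABD

  step 2 ⇒ step 3: DADAADABDAADAADBBCDADAADABDDADAADABD ⇒ ABD·DAD·ABD·DAD·DAD·ABD·DAD·AAD·ABD·DAD·DAD·ABD·DAD·DAD·ABD·AAD·AAD·BBC·ABD·DAD·ABD·DAD·DAD·ABD·DAD·AAD·ABD·ABD·DAD·ABD·DAD·DAD·ABD·DAD·AAD·ABD
    A ↦ DAD
    B ↦ AAD
    C ↦ BBC
    D ↦ ABD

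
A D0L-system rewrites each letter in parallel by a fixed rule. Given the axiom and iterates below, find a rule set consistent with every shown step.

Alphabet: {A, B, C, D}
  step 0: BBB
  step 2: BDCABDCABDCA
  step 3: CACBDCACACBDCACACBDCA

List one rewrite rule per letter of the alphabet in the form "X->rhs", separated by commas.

  step 2 ⇒ step 3: BDCABDCABDCA ⇒ CA·C·BD·CA·CA·C·BD·CA·CA·C·BD·CA
    A ↦ CA
    B ↦ CA
    C ↦ BD
    D ↦ C

A->CA, B->CA, C->BD, D->C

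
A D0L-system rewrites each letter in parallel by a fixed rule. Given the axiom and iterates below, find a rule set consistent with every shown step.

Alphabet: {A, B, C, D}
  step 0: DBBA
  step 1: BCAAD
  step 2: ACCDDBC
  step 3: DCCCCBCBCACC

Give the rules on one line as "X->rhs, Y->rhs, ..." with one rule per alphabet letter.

A->D, B->A, C->CC, D->BC

  step 2 ⇒ step 3: ACCDDBC ⇒ D·CC·CC·BC·BC·A·CC
    A ↦ D
    B ↦ A
    C ↦ CC
    D ↦ BC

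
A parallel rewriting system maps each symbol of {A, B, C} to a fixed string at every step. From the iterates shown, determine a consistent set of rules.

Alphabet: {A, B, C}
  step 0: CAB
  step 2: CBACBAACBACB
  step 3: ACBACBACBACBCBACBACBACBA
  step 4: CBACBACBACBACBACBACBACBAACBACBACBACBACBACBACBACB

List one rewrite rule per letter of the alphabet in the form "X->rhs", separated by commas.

A->CB, B->CBA, C->A

  step 3 ⇒ step 4: ACBACBACBACBCBACBACBACBA ⇒ CB·A·CBA·CB·A·CBA·CB·A·CBA·CB·A·CBA·A·CBA·CB·A·CBA·CB·A·CBA·CB·A·CBA·CB
    A ↦ CB
    B ↦ CBA
    C ↦ A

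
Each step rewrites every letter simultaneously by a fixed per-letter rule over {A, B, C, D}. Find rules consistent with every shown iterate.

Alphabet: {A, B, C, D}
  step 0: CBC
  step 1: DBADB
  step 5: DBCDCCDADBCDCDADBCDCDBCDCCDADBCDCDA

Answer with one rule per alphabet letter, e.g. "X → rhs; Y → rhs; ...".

A->C, B->A, C->DB, D->CD

  step 0 ⇒ step 1: CBC ⇒ DB·A·DB
    B ↦ A
    C ↦ DB
    A ↦ C  (constrained at step 1)
    D ↦ CD  (constrained at step 1)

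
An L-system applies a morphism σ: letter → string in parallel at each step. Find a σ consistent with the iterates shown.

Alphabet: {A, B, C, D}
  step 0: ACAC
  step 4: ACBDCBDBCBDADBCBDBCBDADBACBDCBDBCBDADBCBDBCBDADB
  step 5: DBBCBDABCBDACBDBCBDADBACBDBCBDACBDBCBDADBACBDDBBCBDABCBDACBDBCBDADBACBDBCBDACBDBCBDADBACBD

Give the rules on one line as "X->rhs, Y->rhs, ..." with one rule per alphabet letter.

  step 4 ⇒ step 5: ACBDCBDBCBDADBCBDBCBDADBACBDCBDBCBDADBCBDBCBDADB ⇒ DB·B·CBD·A·B·CBD·A·CBD·B·CBD·A·DB·A·CBD·B·CBD·A·CBD·B·CBD·A·DB·A·CBD·DB·B·CBD·A·B·CBD·A·CBD·B·CBD·A·DB·A·CBD·B·CBD·A·CBD·B·CBD·A·DB·A·CBD
    A ↦ DB
    B ↦ CBD
    C ↦ B
    D ↦ A

A->DB, B->CBD, C->B, D->A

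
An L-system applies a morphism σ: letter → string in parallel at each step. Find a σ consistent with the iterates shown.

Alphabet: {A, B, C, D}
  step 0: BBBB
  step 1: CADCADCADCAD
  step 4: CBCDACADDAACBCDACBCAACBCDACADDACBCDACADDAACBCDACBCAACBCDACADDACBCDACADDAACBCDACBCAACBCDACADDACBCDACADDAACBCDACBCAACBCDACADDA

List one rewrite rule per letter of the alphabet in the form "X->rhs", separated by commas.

  step 0 ⇒ step 1: BBBB ⇒ CAD·CAD·CAD·CAD
    B ↦ CAD
    A ↦ CBC  (constrained at step 1)
    C ↦ DA  (constrained at step 1)
    D ↦ A  (constrained at step 1)

A->CBC, B->CAD, C->DA, D->A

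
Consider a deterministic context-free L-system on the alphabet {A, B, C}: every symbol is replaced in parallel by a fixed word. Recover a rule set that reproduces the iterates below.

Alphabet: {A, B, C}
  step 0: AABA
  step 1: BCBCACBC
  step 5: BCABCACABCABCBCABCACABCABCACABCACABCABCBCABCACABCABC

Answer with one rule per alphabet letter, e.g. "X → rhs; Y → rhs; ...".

A->BC, B->AC, C->A

  step 0 ⇒ step 1: AABA ⇒ BC·BC·AC·BC
    A ↦ BC
    B ↦ AC
    C ↦ A  (constrained at step 1)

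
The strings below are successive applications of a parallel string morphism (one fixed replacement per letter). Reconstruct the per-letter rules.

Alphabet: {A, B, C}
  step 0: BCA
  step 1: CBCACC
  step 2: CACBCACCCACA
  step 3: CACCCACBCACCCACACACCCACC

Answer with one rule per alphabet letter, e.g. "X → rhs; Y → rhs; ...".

A->CC, B->CB, C->CA

  step 2 ⇒ step 3: CACBCACCCACA ⇒ CA·CC·CA·CB·CA·CC·CA·CA·CA·CC·CA·CC
    A ↦ CC
    B ↦ CB
    C ↦ CA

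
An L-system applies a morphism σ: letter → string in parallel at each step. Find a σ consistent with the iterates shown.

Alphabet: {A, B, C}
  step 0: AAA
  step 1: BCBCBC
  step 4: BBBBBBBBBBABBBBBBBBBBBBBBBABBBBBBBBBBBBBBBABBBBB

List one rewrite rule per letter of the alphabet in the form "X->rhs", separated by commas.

  step 0 ⇒ step 1: AAA ⇒ BC·BC·BC
    A ↦ BC
    B ↦ BB  (constrained at step 1)
    C ↦ AB  (constrained at step 1)

A->BC, B->BB, C->AB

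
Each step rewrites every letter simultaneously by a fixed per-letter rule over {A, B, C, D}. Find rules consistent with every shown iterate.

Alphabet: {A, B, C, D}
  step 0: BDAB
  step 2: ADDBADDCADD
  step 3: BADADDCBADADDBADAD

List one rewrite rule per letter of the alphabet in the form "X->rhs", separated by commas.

  step 2 ⇒ step 3: ADDBADDCADD ⇒ B·AD·AD·DC·B·AD·AD·D·B·AD·AD
    A ↦ B
    B ↦ DC
    C ↦ D
    D ↦ AD

A->B, B->DC, C->D, D->AD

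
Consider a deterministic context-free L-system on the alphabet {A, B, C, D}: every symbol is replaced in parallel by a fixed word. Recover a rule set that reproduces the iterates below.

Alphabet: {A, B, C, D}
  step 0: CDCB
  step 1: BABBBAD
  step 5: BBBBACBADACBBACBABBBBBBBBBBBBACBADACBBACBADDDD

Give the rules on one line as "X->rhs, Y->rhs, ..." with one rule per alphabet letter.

  step 0 ⇒ step 1: CDCB ⇒ BA·BB·BA·D
    B ↦ D
    C ↦ BA
    D ↦ BB
    A ↦ AC  (constrained at step 1)

A->AC, B->D, C->BA, D->BB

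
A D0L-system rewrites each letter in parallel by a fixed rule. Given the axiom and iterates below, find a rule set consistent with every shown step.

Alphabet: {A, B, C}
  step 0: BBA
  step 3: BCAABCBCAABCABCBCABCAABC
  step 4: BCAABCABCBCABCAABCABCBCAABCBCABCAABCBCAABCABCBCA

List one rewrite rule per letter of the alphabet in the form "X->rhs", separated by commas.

A->ABC, B->BC, C->A

  step 3 ⇒ step 4: BCAABCBCAABCABCBCABCAABC ⇒ BC·A·ABC·ABC·BC·A·BC·A·ABC·ABC·BC·A·ABC·BC·A·BC·A·ABC·BC·A·ABC·ABC·BC·A
    A ↦ ABC
    B ↦ BC
    C ↦ A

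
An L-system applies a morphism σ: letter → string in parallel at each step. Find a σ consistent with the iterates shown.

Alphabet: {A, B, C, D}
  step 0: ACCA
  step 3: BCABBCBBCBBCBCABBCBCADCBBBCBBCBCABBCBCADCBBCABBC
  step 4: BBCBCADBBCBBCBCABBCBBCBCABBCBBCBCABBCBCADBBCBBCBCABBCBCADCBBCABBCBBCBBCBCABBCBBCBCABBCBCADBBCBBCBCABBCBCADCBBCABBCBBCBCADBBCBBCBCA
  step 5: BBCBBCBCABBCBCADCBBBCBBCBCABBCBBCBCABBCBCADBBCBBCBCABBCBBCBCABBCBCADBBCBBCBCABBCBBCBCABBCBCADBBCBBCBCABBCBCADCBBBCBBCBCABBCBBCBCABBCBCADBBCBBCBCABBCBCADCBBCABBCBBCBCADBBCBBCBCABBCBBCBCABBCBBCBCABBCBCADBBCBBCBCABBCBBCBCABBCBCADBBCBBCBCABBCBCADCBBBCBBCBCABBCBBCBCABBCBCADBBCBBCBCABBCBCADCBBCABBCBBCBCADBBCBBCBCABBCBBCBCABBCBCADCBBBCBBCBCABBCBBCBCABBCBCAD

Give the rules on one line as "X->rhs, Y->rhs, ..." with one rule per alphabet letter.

A->D, B->BBC, C->BCA, D->CB

  step 4 ⇒ step 5: BBCBCADBBCBBCBCABBCBBCBCABBCBBCBCABBCBCADBBCBBCBCABBCBCADCBBCABBCBBCBBCBCABBCBBCBCABBCBCADBBCBBCBCABBCBCADCBBCABBCBBCBCADBBCBBCBCA ⇒ BBC·BBC·BCA·BBC·BCA·D·CB·BBC·BBC·BCA·BBC·BBC·BCA·BBC·BCA·D·BBC·BBC·BCA·BBC·BBC·BCA·BBC·BCA·D·BBC·BBC·BCA·BBC·BBC·BCA·BBC·BCA·D·BBC·BBC·BCA·BBC·BCA·D·CB·BBC·BBC·BCA·BBC·BBC·BCA·BBC·BCA·D·BBC·BBC·BCA·BBC·BCA·D·CB·BCA·BBC·BBC·BCA·D·BBC·BBC·BCA·BBC·BBC·BCA·BBC·BBC·BCA·BBC·BCA·D·BBC·BBC·BCA·BBC·BBC·BCA·BBC·BCA·D·BBC·BBC·BCA·BBC·BCA·D·CB·BBC·BBC·BCA·BBC·BBC·BCA·BBC·BCA·D·BBC·BBC·BCA·BBC·BCA·D·CB·BCA·BBC·BBC·BCA·D·BBC·BBC·BCA·BBC·BBC·BCA·BBC·BCA·D·CB·BBC·BBC·BCA·BBC·BBC·BCA·BBC·BCA·D
    A ↦ D
    B ↦ BBC
    C ↦ BCA
    D ↦ CB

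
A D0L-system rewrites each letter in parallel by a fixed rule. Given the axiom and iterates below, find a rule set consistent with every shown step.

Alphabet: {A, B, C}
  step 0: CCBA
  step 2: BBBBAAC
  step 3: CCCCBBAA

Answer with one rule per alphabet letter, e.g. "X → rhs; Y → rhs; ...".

A->B, B->C, C->AA

  step 2 ⇒ step 3: BBBBAAC ⇒ C·C·C·C·B·B·AA
    A ↦ B
    B ↦ C
    C ↦ AA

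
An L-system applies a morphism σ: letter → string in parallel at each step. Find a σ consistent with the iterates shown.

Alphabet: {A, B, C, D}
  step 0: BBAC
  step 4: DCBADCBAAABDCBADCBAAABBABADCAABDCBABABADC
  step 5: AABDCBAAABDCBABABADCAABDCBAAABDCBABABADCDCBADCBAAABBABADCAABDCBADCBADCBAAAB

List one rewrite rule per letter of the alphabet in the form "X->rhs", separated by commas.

  step 4 ⇒ step 5: DCBADCBAAABDCBADCBAAABBABADCAABDCBABABADC ⇒ AA·B·DC·BA·AA·B·DC·BA·BA·BA·DC·AA·B·DC·BA·AA·B·DC·BA·BA·BA·DC·DC·BA·DC·BA·AA·B·BA·BA·DC·AA·B·DC·BA·DC·BA·DC·BA·AA·B
    A ↦ BA
    B ↦ DC
    C ↦ B
    D ↦ AA

A->BA, B->DC, C->B, D->AA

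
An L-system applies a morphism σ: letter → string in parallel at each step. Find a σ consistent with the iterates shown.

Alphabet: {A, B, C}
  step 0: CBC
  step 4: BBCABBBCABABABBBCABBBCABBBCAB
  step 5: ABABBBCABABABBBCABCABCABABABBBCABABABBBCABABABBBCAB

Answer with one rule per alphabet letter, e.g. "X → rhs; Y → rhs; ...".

  step 4 ⇒ step 5: BBCABBBCABABABBBCABBBCABBBCAB ⇒ AB·AB·BB·C·AB·AB·AB·BB·C·AB·C·AB·C·AB·AB·AB·BB·C·AB·AB·AB·BB·C·AB·AB·AB·BB·C·AB
    A ↦ C
    B ↦ AB
    C ↦ BB

A->C, B->AB, C->BB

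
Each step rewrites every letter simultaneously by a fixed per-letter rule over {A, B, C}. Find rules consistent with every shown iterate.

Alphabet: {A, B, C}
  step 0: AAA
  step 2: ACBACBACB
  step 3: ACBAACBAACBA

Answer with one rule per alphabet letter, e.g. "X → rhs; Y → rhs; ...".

A->AC, B->A, C->B

  step 2 ⇒ step 3: ACBACBACB ⇒ AC·B·A·AC·B·A·AC·B·A
    A ↦ AC
    B ↦ A
    C ↦ B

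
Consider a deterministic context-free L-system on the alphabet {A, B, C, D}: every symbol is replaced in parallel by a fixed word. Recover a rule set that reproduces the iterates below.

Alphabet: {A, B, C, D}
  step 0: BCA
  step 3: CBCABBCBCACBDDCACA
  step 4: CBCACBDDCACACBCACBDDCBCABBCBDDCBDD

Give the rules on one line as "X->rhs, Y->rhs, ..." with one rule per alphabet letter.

A->DD, B->CA, C->CB, D->B

  step 3 ⇒ step 4: CBCABBCBCACBDDCACA ⇒ CB·CA·CB·DD·CA·CA·CB·CA·CB·DD·CB·CA·B·B·CB·DD·CB·DD
    A ↦ DD
    B ↦ CA
    C ↦ CB
    D ↦ B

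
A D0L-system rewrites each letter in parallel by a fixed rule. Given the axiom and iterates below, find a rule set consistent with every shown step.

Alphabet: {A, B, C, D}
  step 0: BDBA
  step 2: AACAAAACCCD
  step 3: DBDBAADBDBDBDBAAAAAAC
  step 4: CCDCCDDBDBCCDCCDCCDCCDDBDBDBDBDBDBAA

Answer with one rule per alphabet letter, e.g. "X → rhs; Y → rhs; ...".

  step 3 ⇒ step 4: DBDBAADBDBDBDBAAAAAAC ⇒ C·CD·C·CD·DB·DB·C·CD·C·CD·C·CD·C·CD·DB·DB·DB·DB·DB·DB·AA
    A ↦ DB
    B ↦ CD
    C ↦ AA
    D ↦ C

A->DB, B->CD, C->AA, D->C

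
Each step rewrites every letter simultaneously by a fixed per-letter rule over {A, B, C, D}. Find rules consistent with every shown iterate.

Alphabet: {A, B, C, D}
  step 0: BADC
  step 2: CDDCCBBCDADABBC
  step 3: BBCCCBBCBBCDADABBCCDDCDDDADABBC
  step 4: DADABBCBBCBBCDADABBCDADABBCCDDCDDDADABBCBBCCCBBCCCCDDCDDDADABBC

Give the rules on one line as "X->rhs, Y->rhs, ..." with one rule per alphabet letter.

  step 3 ⇒ step 4: BBCCCBBCBBCDADABBCCDDCDDDADABBC ⇒ DA·DA·BBC·BBC·BBC·DA·DA·BBC·DA·DA·BBC·C·DD·C·DD·DA·DA·BBC·BBC·C·C·BBC·C·C·C·DD·C·DD·DA·DA·BBC
    A ↦ DD
    B ↦ DA
    C ↦ BBC
    D ↦ C

A->DD, B->DA, C->BBC, D->C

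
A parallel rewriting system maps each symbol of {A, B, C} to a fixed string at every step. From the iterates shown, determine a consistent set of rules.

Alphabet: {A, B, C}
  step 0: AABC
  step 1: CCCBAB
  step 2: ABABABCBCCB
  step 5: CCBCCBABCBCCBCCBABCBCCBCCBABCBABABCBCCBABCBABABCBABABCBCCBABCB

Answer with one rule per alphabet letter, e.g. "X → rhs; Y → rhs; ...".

A->C, B->CB, C->AB

  step 1 ⇒ step 2: CCCBAB ⇒ AB·AB·AB·CB·C·CB
    A ↦ C
    B ↦ CB
    C ↦ AB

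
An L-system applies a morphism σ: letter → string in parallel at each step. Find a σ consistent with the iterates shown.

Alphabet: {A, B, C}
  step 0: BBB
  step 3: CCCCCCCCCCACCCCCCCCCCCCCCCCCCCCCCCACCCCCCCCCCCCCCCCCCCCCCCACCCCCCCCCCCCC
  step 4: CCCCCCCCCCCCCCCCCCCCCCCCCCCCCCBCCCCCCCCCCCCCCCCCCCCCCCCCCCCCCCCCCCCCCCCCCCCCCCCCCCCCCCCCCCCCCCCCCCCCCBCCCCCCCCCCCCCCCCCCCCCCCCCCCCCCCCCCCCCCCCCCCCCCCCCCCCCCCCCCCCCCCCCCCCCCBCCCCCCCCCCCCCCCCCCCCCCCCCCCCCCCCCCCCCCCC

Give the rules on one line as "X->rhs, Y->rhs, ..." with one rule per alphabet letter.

A->BC, B->CAC, C->CCC

  step 3 ⇒ step 4: CCCCCCCCCCACCCCCCCCCCCCCCCCCCCCCCCACCCCCCCCCCCCCCCCCCCCCCCACCCCCCCCCCCCC ⇒ CCC·CCC·CCC·CCC·CCC·CCC·CCC·CCC·CCC·CCC·BC·CCC·CCC·CCC·CCC·CCC·CCC·CCC·CCC·CCC·CCC·CCC·CCC·CCC·CCC·CCC·CCC·CCC·CCC·CCC·CCC·CCC·CCC·CCC·BC·CCC·CCC·CCC·CCC·CCC·CCC·CCC·CCC·CCC·CCC·CCC·CCC·CCC·CCC·CCC·CCC·CCC·CCC·CCC·CCC·CCC·CCC·CCC·BC·CCC·CCC·CCC·CCC·CCC·CCC·CCC·CCC·CCC·CCC·CCC·CCC·CCC
    A ↦ BC
    C ↦ CCC
    B ↦ CAC  (constrained at step 0)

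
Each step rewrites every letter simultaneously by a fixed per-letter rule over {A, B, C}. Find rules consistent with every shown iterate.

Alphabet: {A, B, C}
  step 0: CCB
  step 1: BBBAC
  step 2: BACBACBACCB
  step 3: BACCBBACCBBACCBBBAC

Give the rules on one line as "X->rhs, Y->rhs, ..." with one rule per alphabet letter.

A->C, B->BAC, C->B

  step 2 ⇒ step 3: BACBACBACCB ⇒ BAC·C·B·BAC·C·B·BAC·C·B·B·BAC
    A ↦ C
    B ↦ BAC
    C ↦ B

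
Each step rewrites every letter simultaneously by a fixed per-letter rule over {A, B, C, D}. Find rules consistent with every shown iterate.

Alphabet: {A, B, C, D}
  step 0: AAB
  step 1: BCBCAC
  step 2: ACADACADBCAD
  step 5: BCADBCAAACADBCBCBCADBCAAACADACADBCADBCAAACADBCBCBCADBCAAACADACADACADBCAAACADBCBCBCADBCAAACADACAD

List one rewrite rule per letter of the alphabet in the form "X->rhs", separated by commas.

A->BC, B->AC, C->AD, D->AA

  step 1 ⇒ step 2: BCBCAC ⇒ AC·AD·AC·AD·BC·AD
    A ↦ BC
    B ↦ AC
    C ↦ AD
    D ↦ AA  (constrained at step 2)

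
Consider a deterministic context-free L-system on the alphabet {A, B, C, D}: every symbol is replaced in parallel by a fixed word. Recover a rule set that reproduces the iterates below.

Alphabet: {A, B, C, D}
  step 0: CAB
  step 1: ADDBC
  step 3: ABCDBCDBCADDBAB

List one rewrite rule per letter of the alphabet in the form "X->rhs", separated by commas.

A->DB, B->C, C->AD, D->AB

  step 0 ⇒ step 1: CAB ⇒ AD·DB·C
    A ↦ DB
    B ↦ C
    C ↦ AD
    D ↦ AB  (constrained at step 1)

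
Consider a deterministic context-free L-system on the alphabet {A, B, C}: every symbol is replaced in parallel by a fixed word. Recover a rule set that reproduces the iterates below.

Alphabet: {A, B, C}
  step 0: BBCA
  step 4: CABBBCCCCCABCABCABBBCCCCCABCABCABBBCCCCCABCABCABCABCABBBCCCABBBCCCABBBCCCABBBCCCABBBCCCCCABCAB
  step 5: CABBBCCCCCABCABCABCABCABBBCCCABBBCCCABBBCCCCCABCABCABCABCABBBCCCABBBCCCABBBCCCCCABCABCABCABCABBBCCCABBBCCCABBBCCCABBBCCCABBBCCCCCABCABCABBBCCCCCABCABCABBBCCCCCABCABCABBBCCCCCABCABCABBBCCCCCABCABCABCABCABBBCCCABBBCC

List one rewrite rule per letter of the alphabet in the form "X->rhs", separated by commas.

A->BBC, B->C, C->CAB

  step 4 ⇒ step 5: CABBBCCCCCABCABCABBBCCCCCABCABCABBBCCCCCABCABCABCABCABBBCCCABBBCCCABBBCCCABBBCCCABBBCCCCCABCAB ⇒ CAB·BBC·C·C·C·CAB·CAB·CAB·CAB·CAB·BBC·C·CAB·BBC·C·CAB·BBC·C·C·C·CAB·CAB·CAB·CAB·CAB·BBC·C·CAB·BBC·C·CAB·BBC·C·C·C·CAB·CAB·CAB·CAB·CAB·BBC·C·CAB·BBC·C·CAB·BBC·C·CAB·BBC·C·CAB·BBC·C·C·C·CAB·CAB·CAB·BBC·C·C·C·CAB·CAB·CAB·BBC·C·C·C·CAB·CAB·CAB·BBC·C·C·C·CAB·CAB·CAB·BBC·C·C·C·CAB·CAB·CAB·CAB·CAB·BBC·C·CAB·BBC·C
    A ↦ BBC
    B ↦ C
    C ↦ CAB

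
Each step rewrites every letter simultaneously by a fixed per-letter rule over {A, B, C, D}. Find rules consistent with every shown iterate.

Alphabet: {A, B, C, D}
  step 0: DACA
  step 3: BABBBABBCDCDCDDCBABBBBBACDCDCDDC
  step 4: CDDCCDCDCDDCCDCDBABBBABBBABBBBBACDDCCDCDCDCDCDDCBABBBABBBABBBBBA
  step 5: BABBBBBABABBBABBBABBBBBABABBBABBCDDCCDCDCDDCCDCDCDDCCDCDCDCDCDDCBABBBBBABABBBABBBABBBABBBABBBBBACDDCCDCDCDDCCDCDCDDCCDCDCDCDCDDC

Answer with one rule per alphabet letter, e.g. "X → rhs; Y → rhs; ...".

A->DC, B->CD, C->BA, D->BB

  step 4 ⇒ step 5: CDDCCDCDCDDCCDCDBABBBABBBABBBBBACDDCCDCDCDCDCDDCBABBBABBBABBBBBA ⇒ BA·BB·BB·BA·BA·BB·BA·BB·BA·BB·BB·BA·BA·BB·BA·BB·CD·DC·CD·CD·CD·DC·CD·CD·CD·DC·CD·CD·CD·CD·CD·DC·BA·BB·BB·BA·BA·BB·BA·BB·BA·BB·BA·BB·BA·BB·BB·BA·CD·DC·CD·CD·CD·DC·CD·CD·CD·DC·CD·CD·CD·CD·CD·DC
    A ↦ DC
    B ↦ CD
    C ↦ BA
    D ↦ BB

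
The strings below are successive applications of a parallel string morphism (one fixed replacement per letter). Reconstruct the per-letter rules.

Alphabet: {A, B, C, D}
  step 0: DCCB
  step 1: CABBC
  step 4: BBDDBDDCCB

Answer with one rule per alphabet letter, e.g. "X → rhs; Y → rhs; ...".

A->DD, B->C, C->B, D->CA

  step 0 ⇒ step 1: DCCB ⇒ CA·B·B·C
    B ↦ C
    C ↦ B
    D ↦ CA
    A ↦ DD  (constrained at step 1)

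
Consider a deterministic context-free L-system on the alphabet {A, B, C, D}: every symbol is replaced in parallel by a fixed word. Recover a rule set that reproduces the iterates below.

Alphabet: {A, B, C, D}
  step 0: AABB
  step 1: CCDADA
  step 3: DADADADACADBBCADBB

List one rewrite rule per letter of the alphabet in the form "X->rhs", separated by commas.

A->C, B->DA, C->BB, D->AD

  step 0 ⇒ step 1: AABB ⇒ C·C·DA·DA
    A ↦ C
    B ↦ DA
    C ↦ BB  (constrained at step 1)
    D ↦ AD  (constrained at step 1)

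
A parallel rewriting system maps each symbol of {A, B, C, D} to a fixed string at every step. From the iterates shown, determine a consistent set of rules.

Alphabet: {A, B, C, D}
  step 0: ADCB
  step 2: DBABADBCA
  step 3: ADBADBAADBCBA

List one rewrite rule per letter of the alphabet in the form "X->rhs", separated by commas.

A->BA, B->D, C->BC, D->A

  step 2 ⇒ step 3: DBABADBCA ⇒ A·D·BA·D·BA·A·D·BC·BA
    A ↦ BA
    B ↦ D
    C ↦ BC
    D ↦ A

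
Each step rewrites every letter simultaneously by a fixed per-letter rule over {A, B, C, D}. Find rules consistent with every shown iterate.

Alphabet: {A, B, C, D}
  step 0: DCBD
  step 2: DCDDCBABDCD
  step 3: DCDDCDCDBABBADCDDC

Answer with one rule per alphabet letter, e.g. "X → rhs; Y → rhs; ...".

A->B, B->BA, C->D, D->DC

  step 2 ⇒ step 3: DCDDCBABDCD ⇒ DC·D·DC·DC·D·BA·B·BA·DC·D·DC
    A ↦ B
    B ↦ BA
    C ↦ D
    D ↦ DC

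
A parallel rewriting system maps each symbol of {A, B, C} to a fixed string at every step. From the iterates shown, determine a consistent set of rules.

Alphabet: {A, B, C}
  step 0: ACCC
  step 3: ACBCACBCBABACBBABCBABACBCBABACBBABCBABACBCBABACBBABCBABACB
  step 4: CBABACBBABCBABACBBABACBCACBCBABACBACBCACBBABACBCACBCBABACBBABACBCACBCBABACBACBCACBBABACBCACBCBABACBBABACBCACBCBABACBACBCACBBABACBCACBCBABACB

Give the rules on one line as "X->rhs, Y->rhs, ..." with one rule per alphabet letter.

A->C, B->ACB, C->BAB

  step 3 ⇒ step 4: ACBCACBCBABACBBABCBABACBCBABACBBABCBABACBCBABACBBABCBABACB ⇒ C·BAB·ACB·BAB·C·BAB·ACB·BAB·ACB·C·ACB·C·BAB·ACB·ACB·C·ACB·BAB·ACB·C·ACB·C·BAB·ACB·BAB·ACB·C·ACB·C·BAB·ACB·ACB·C·ACB·BAB·ACB·C·ACB·C·BAB·ACB·BAB·ACB·C·ACB·C·BAB·ACB·ACB·C·ACB·BAB·ACB·C·ACB·C·BAB·ACB
    A ↦ C
    B ↦ ACB
    C ↦ BAB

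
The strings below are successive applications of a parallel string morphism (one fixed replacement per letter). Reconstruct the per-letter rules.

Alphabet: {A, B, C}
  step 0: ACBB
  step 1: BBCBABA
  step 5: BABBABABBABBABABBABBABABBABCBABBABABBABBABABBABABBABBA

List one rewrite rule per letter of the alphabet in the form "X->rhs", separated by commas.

  step 0 ⇒ step 1: ACBB ⇒ B·BC·BA·BA
    A ↦ B
    B ↦ BA
    C ↦ BC

A->B, B->BA, C->BC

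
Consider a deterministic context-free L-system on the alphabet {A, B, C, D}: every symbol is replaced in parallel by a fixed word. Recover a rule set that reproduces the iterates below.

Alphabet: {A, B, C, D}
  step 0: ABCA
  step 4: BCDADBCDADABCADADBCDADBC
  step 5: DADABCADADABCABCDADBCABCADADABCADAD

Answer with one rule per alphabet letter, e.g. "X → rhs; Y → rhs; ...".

  step 4 ⇒ step 5: BCDADBCDADABCADADBCDADBC ⇒ DA·D·A·BC·A·DA·D·A·BC·A·BC·DA·D·BC·A·BC·A·DA·D·A·BC·A·DA·D
    A ↦ BC
    B ↦ DA
    C ↦ D
    D ↦ A

A->BC, B->DA, C->D, D->A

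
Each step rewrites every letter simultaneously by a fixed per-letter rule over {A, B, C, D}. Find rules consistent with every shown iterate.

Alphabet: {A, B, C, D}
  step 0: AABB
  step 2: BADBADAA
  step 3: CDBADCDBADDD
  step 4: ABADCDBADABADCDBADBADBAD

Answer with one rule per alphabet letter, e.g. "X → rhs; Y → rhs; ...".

  step 3 ⇒ step 4: CDBADCDBADDD ⇒ A·BAD·C·D·BAD·A·BAD·C·D·BAD·BAD·BAD
    A ↦ D
    B ↦ C
    C ↦ A
    D ↦ BAD

A->D, B->C, C->A, D->BAD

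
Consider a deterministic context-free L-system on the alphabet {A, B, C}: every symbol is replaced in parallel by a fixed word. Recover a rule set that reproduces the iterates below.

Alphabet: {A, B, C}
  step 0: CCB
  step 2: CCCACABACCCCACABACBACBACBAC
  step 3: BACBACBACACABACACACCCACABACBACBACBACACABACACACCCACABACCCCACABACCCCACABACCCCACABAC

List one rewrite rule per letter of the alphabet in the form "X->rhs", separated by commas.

A->ACA, B->CCC, C->BAC

  step 2 ⇒ step 3: CCCACABACCCCACABACBACBACBAC ⇒ BAC·BAC·BAC·ACA·BAC·ACA·CCC·ACA·BAC·BAC·BAC·BAC·ACA·BAC·ACA·CCC·ACA·BAC·CCC·ACA·BAC·CCC·ACA·BAC·CCC·ACA·BAC
    A ↦ ACA
    B ↦ CCC
    C ↦ BAC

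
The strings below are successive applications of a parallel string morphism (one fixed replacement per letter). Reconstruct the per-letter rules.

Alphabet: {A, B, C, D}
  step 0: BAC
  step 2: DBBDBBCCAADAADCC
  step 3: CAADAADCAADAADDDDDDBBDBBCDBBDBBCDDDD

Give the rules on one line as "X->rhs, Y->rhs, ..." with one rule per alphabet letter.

  step 2 ⇒ step 3: DBBDBBCCAADAADCC ⇒ C·AAD·AAD·C·AAD·AAD·DD·DD·DBB·DBB·C·DBB·DBB·C·DD·DD
    A ↦ DBB
    B ↦ AAD
    C ↦ DD
    D ↦ C

A->DBB, B->AAD, C->DD, D->C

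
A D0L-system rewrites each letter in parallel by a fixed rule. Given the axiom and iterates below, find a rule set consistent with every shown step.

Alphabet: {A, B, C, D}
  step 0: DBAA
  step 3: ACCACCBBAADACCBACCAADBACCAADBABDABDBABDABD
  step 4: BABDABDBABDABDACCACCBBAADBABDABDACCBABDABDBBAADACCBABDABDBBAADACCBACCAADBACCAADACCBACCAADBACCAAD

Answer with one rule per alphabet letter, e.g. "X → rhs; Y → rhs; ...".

A->B, B->ACC, C->ABD, D->AAD

  step 3 ⇒ step 4: ACCACCBBAADACCBACCAADBACCAADBABDABDBABDABD ⇒ B·ABD·ABD·B·ABD·ABD·ACC·ACC·B·B·AAD·B·ABD·ABD·ACC·B·ABD·ABD·B·B·AAD·ACC·B·ABD·ABD·B·B·AAD·ACC·B·ACC·AAD·B·ACC·AAD·ACC·B·ACC·AAD·B·ACC·AAD
    A ↦ B
    B ↦ ACC
    C ↦ ABD
    D ↦ AAD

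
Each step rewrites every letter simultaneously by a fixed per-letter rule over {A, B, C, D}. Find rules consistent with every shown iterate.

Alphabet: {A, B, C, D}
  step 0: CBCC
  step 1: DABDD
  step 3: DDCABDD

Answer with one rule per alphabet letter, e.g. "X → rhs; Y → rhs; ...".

  step 0 ⇒ step 1: CBCC ⇒ D·AB·D·D
    B ↦ AB
    C ↦ D
    A ↦ C  (constrained at step 1)
    D ↦ C  (constrained at step 1)

A->C, B->AB, C->D, D->C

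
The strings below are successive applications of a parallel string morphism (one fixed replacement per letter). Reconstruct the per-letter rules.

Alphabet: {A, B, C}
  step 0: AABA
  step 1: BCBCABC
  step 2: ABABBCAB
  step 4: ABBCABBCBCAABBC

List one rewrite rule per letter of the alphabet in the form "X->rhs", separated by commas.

  step 1 ⇒ step 2: BCBCABC ⇒ A·B·A·B·BC·A·B
    A ↦ BC
    B ↦ A
    C ↦ B

A->BC, B->A, C->B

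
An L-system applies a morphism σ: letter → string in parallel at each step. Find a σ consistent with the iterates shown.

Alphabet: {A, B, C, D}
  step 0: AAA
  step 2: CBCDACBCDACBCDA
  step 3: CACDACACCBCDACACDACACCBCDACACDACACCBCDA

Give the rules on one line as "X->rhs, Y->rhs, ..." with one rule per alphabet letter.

A->DA, B->DA, C->CAC, D->CBC

  step 2 ⇒ step 3: CBCDACBCDACBCDA ⇒ CAC·DA·CAC·CBC·DA·CAC·DA·CAC·CBC·DA·CAC·DA·CAC·CBC·DA
    A ↦ DA
    B ↦ DA
    C ↦ CAC
    D ↦ CBC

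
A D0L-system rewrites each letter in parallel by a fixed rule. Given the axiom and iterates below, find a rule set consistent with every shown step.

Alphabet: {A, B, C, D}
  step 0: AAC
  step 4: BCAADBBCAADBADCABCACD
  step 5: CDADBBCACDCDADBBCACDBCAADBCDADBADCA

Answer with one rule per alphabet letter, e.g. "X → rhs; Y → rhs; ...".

A->B, B->CD, C->AD, D->CA

  step 4 ⇒ step 5: BCAADBBCAADBADCABCACD ⇒ CD·AD·B·B·CA·CD·CD·AD·B·B·CA·CD·B·CA·AD·B·CD·AD·B·AD·CA
    A ↦ B
    B ↦ CD
    C ↦ AD
    D ↦ CA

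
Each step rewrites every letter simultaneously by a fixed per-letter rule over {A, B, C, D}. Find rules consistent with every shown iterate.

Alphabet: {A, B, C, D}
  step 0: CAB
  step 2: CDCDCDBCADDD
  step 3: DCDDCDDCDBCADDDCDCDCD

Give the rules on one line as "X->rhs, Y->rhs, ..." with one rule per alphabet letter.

  step 2 ⇒ step 3: CDCDCDBCADDD ⇒ D·CD·D·CD·D·CD·BCA·D·DD·CD·CD·CD
    A ↦ DD
    B ↦ BCA
    C ↦ D
    D ↦ CD

A->DD, B->BCA, C->D, D->CD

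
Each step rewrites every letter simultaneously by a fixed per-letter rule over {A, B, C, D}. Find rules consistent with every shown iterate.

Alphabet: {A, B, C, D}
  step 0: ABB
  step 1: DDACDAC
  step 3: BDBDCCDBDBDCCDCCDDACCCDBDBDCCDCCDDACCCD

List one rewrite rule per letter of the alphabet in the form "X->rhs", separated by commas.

A->D, B->DAC, C->BD, D->CCD

  step 0 ⇒ step 1: ABB ⇒ D·DAC·DAC
    A ↦ D
    B ↦ DAC
    C ↦ BD  (constrained at step 1)
    D ↦ CCD  (constrained at step 1)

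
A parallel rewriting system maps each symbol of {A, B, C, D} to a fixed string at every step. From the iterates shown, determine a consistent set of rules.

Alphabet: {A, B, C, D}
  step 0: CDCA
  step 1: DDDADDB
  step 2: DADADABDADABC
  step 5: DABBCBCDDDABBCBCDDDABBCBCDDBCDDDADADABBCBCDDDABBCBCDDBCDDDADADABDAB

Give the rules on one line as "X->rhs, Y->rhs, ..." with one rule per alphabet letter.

A->B, B->BC, C->DD, D->DA

  step 1 ⇒ step 2: DDDADDB ⇒ DA·DA·DA·B·DA·DA·BC
    A ↦ B
    B ↦ BC
    D ↦ DA
  step 0 ⇒ step 1: CDCA ⇒ DD·DA·DD·B
    C ↦ DD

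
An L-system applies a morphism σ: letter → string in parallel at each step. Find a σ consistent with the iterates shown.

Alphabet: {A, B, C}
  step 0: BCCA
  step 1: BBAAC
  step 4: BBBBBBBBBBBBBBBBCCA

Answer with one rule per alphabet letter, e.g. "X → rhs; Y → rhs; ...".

  step 0 ⇒ step 1: BCCA ⇒ BB·A·A·C
    A ↦ C
    B ↦ BB
    C ↦ A

A->C, B->BB, C->A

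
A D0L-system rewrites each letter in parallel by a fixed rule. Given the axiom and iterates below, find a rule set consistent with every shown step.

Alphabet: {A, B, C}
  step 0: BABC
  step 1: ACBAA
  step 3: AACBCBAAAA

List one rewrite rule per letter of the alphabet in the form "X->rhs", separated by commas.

A->CB, B->A, C->A

  step 0 ⇒ step 1: BABC ⇒ A·CB·A·A
    A ↦ CB
    B ↦ A
    C ↦ A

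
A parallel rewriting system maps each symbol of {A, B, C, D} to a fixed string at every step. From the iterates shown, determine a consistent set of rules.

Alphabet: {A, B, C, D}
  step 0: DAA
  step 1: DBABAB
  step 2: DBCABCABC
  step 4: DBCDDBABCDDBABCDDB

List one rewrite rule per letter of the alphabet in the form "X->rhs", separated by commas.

  step 1 ⇒ step 2: DBABAB ⇒ DB·C·AB·C·AB·C
    A ↦ AB
    B ↦ C
    D ↦ DB
    C ↦ D  (constrained at step 2)

A->AB, B->C, C->D, D->DB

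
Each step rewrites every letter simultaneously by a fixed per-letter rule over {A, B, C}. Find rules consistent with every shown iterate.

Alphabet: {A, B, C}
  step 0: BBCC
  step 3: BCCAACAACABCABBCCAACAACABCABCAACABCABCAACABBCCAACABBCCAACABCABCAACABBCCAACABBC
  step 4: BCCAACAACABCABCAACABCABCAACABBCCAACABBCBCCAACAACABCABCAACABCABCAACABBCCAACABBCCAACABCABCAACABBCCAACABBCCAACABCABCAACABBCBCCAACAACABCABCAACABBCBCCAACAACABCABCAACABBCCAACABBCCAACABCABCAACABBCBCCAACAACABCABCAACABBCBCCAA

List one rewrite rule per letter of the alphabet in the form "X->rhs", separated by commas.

A->CAB, B->BC, C->CAA

  step 3 ⇒ step 4: BCCAACAACABCABBCCAACAACABCABCAACABCABCAACABBCCAACABBCCAACABCABCAACABBCCAACABBC ⇒ BC·CAA·CAA·CAB·CAB·CAA·CAB·CAB·CAA·CAB·BC·CAA·CAB·BC·BC·CAA·CAA·CAB·CAB·CAA·CAB·CAB·CAA·CAB·BC·CAA·CAB·BC·CAA·CAB·CAB·CAA·CAB·BC·CAA·CAB·BC·CAA·CAB·CAB·CAA·CAB·BC·BC·CAA·CAA·CAB·CAB·CAA·CAB·BC·BC·CAA·CAA·CAB·CAB·CAA·CAB·BC·CAA·CAB·BC·CAA·CAB·CAB·CAA·CAB·BC·BC·CAA·CAA·CAB·CAB·CAA·CAB·BC·BC·CAA
    A ↦ CAB
    B ↦ BC
    C ↦ CAA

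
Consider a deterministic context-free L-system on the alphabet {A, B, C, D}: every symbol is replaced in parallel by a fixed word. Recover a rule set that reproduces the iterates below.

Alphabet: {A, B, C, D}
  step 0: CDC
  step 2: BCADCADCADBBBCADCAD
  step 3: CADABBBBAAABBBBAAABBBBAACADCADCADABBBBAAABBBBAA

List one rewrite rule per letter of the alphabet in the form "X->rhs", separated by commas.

A->B, B->CAD, C->ABB, D->BAA

  step 2 ⇒ step 3: BCADCADCADBBBCADCAD ⇒ CAD·ABB·B·BAA·ABB·B·BAA·ABB·B·BAA·CAD·CAD·CAD·ABB·B·BAA·ABB·B·BAA
    A ↦ B
    B ↦ CAD
    C ↦ ABB
    D ↦ BAA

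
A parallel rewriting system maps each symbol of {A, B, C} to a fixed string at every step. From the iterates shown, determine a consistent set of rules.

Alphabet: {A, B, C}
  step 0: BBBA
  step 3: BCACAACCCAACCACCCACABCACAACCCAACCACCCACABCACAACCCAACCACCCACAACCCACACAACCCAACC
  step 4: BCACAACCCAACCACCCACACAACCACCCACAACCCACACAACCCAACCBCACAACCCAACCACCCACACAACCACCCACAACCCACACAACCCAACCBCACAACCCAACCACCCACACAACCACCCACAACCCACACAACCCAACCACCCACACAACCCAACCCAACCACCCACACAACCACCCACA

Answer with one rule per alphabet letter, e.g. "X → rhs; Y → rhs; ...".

  step 3 ⇒ step 4: BCACAACCCAACCACCCACABCACAACCCAACCACCCACABCACAACCCAACCACCCACAACCCACACAACCCAACC ⇒ BCA·CA·ACC·CA·ACC·ACC·CA·CA·CA·ACC·ACC·CA·CA·ACC·CA·CA·CA·ACC·CA·ACC·BCA·CA·ACC·CA·ACC·ACC·CA·CA·CA·ACC·ACC·CA·CA·ACC·CA·CA·CA·ACC·CA·ACC·BCA·CA·ACC·CA·ACC·ACC·CA·CA·CA·ACC·ACC·CA·CA·ACC·CA·CA·CA·ACC·CA·ACC·ACC·CA·CA·CA·ACC·CA·ACC·CA·ACC·ACC·CA·CA·CA·ACC·ACC·CA·CA
    A ↦ ACC
    B ↦ BCA
    C ↦ CA

A->ACC, B->BCA, C->CA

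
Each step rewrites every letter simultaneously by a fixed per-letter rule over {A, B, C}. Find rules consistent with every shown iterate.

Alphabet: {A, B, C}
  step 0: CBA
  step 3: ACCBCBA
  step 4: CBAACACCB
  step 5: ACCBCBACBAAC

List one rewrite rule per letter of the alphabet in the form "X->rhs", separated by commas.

  step 4 ⇒ step 5: CBAACACCB ⇒ A·C·CB·CB·A·CB·A·A·C
    A ↦ CB
    B ↦ C
    C ↦ A

A->CB, B->C, C->A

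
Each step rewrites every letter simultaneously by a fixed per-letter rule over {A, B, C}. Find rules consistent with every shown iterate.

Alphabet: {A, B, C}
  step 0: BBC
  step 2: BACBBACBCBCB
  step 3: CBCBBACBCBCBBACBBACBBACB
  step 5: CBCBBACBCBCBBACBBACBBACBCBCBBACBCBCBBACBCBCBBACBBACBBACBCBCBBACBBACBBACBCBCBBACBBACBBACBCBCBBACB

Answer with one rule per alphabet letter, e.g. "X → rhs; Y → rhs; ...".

A->CB, B->CB, C->BA

  step 2 ⇒ step 3: BACBBACBCBCB ⇒ CB·CB·BA·CB·CB·CB·BA·CB·BA·CB·BA·CB
    A ↦ CB
    B ↦ CB
    C ↦ BA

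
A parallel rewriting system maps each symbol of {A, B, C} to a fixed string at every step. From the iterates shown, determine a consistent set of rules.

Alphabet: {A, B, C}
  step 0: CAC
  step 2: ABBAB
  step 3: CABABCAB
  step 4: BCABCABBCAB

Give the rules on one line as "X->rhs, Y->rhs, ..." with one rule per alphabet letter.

  step 3 ⇒ step 4: CABABCAB ⇒ B·C·AB·C·AB·B·C·AB
    A ↦ C
    B ↦ AB
    C ↦ B

A->C, B->AB, C->B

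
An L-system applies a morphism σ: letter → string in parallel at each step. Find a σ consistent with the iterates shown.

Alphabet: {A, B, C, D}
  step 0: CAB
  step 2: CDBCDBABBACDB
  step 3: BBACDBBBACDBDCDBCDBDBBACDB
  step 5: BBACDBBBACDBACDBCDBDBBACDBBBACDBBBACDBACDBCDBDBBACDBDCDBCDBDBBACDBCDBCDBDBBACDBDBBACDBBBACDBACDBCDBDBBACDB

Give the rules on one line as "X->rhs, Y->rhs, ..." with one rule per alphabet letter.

A->D, B->CDB, C->BB, D->A

  step 2 ⇒ step 3: CDBCDBABBACDB ⇒ BB·A·CDB·BB·A·CDB·D·CDB·CDB·D·BB·A·CDB
    A ↦ D
    B ↦ CDB
    C ↦ BB
    D ↦ A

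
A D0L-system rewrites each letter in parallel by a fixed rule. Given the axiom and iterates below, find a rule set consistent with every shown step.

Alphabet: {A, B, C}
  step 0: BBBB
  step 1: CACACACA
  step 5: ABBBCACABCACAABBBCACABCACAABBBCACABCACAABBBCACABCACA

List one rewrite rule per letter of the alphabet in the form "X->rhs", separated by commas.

A->B, B->CA, C->AB

  step 0 ⇒ step 1: BBBB ⇒ CA·CA·CA·CA
    B ↦ CA
    A ↦ B  (constrained at step 1)
    C ↦ AB  (constrained at step 1)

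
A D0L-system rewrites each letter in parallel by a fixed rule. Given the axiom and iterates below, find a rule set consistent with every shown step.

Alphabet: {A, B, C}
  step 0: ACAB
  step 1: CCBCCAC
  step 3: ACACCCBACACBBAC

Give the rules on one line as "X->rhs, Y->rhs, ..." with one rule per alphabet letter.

A->CC, B->AC, C->B

  step 0 ⇒ step 1: ACAB ⇒ CC·B·CC·AC
    A ↦ CC
    B ↦ AC
    C ↦ B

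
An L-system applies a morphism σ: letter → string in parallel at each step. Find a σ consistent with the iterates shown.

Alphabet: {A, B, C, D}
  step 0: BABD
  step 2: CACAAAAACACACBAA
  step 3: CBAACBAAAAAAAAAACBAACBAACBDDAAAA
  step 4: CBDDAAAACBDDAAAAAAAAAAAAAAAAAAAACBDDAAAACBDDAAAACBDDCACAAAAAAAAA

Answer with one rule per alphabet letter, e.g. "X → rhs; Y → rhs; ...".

A->AA, B->DD, C->CB, D->CA

  step 3 ⇒ step 4: CBAACBAAAAAAAAAACBAACBAACBDDAAAA ⇒ CB·DD·AA·AA·CB·DD·AA·AA·AA·AA·AA·AA·AA·AA·AA·AA·CB·DD·AA·AA·CB·DD·AA·AA·CB·DD·CA·CA·AA·AA·AA·AA
    A ↦ AA
    B ↦ DD
    C ↦ CB
    D ↦ CA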